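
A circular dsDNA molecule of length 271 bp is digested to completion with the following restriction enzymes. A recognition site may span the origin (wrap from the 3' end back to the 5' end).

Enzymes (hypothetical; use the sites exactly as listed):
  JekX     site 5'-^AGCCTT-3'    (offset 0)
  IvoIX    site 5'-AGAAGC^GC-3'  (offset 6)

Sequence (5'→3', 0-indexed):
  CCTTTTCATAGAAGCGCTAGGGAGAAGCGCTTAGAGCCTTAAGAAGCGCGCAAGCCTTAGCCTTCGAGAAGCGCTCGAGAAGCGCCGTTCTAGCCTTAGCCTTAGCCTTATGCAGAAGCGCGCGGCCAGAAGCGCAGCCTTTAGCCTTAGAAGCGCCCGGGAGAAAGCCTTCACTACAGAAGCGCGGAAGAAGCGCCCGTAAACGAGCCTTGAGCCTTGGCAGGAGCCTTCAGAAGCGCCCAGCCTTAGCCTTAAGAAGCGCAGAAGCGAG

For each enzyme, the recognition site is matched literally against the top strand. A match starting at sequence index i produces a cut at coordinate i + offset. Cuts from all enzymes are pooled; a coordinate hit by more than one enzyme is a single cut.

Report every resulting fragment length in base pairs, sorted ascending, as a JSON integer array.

Per-enzyme occurrences:
  JekX (AGCCTT, off=0): starts [34, 52, 58, 91, 97, 103, 135, 142, 165, 205, 212, 224, 241, 247, 269] → cuts [34, 52, 58, 91, 97, 103, 135, 142, 165, 205, 212, 224, 241, 247, 269]
  IvoIX (AGAAGCGC, off=6): starts [9, 22, 41, 66, 77, 113, 127, 148, 177, 188, 231, 254] → cuts [15, 28, 47, 72, 83, 119, 133, 154, 183, 194, 237, 260]

Pooled cuts: [15, 28, 34, 47, 52, 58, 72, 83, 91, 97, 103, 119, 133, 135, 142, 154, 165, 183, 194, 205, 212, 224, 237, 241, 247, 260, 269]

Fragment lengths:
  15→28: 13 bp
  28→34: 6 bp
  34→47: 13 bp
  47→52: 5 bp
  52→58: 6 bp
  58→72: 14 bp
  72→83: 11 bp
  83→91: 8 bp
  91→97: 6 bp
  97→103: 6 bp
  103→119: 16 bp
  119→133: 14 bp
  133→135: 2 bp
  135→142: 7 bp
  142→154: 12 bp
  154→165: 11 bp
  165→183: 18 bp
  183→194: 11 bp
  194→205: 11 bp
  205→212: 7 bp
  212→224: 12 bp
  224→237: 13 bp
  237→241: 4 bp
  241→247: 6 bp
  247→260: 13 bp
  260→269: 9 bp
  269→15 (wrap): 271-269+15 = 17 bp

[2,4,5,6,6,6,6,6,7,7,8,9,11,11,11,11,12,12,13,13,13,13,14,14,16,17,18]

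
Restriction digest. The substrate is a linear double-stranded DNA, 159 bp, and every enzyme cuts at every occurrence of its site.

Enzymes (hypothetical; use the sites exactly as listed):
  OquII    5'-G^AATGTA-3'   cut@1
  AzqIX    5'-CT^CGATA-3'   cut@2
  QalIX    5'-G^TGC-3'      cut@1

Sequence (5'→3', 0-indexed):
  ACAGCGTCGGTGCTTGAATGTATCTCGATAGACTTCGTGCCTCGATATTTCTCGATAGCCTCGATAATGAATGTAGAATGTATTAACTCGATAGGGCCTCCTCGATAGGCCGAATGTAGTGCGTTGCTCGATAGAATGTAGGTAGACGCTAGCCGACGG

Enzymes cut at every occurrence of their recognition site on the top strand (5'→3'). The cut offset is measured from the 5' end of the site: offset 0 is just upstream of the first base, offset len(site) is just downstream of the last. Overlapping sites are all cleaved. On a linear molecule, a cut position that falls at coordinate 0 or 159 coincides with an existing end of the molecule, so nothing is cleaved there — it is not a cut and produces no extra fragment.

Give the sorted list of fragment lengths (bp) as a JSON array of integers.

Site scan:
  OquII GAATGTA/1: at [15, 68, 75, 111, 133] ⇒ [16, 69, 76, 112, 134]
  AzqIX CTCGATA/2: at [23, 40, 50, 59, 86, 100, 126] ⇒ [25, 42, 52, 61, 88, 102, 128]
  QalIX GTGC/1: at [9, 36, 118] ⇒ [10, 37, 119]

Pooled cuts: [10, 16, 25, 37, 42, 52, 61, 69, 76, 88, 102, 112, 119, 128, 134]

Fragment lengths:
  [0,10): 10 bp
  [10,16): 6 bp
  [16,25): 9 bp
  [25,37): 12 bp
  [37,42): 5 bp
  [42,52): 10 bp
  [52,61): 9 bp
  [61,69): 8 bp
  [69,76): 7 bp
  [76,88): 12 bp
  [88,102): 14 bp
  [102,112): 10 bp
  [112,119): 7 bp
  [119,128): 9 bp
  [128,134): 6 bp
  [134,159): 25 bp

[5,6,6,7,7,8,9,9,9,10,10,10,12,12,14,25]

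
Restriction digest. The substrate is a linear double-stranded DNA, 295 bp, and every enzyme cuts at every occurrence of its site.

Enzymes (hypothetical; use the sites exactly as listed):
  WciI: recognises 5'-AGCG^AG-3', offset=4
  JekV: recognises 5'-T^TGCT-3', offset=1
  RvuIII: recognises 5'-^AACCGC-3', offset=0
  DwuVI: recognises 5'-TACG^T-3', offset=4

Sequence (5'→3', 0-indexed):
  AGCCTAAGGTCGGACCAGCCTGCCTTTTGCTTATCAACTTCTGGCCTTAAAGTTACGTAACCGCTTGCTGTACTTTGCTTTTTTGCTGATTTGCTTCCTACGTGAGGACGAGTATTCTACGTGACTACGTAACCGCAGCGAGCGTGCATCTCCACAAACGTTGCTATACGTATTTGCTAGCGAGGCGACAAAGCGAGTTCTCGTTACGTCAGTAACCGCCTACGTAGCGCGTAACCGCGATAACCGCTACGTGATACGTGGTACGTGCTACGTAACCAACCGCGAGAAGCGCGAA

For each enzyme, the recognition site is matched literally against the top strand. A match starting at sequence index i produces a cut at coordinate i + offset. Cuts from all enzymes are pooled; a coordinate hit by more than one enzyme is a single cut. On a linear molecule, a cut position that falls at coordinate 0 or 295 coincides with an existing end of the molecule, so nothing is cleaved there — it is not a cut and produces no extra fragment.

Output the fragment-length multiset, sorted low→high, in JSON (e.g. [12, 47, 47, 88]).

Scan for sites:
  WciI AGCGAG/4: at [136, 178, 191] ⇒ [140, 182, 195]
  JekV TTGCT/1: at [26, 64, 74, 82, 90, 160, 173] ⇒ [27, 65, 75, 83, 91, 161, 174]
  RvuIII AACCGC/0: at [58, 130, 213, 232, 241, 277] ⇒ [58, 130, 213, 232, 241, 277]
  DwuVI TACGT/4: at [53, 98, 117, 125, 166, 204, 220, 247, 254, 261, 268] ⇒ [57, 102, 121, 129, 170, 208, 224, 251, 258, 265, 272]

All cut coordinates (distinct, sorted): [27, 57, 58, 65, 75, 83, 91, 102, 121, 129, 130, 140, 161, 170, 174, 182, 195, 208, 213, 224, 232, 241, 251, 258, 265, 272, 277]

Fragment lengths:
  [0,27): 27 bp
  [27,57): 30 bp
  [57,58): 1 bp
  [58,65): 7 bp
  [65,75): 10 bp
  [75,83): 8 bp
  [83,91): 8 bp
  [91,102): 11 bp
  [102,121): 19 bp
  [121,129): 8 bp
  [129,130): 1 bp
  [130,140): 10 bp
  [140,161): 21 bp
  [161,170): 9 bp
  [170,174): 4 bp
  [174,182): 8 bp
  [182,195): 13 bp
  [195,208): 13 bp
  [208,213): 5 bp
  [213,224): 11 bp
  [224,232): 8 bp
  [232,241): 9 bp
  [241,251): 10 bp
  [251,258): 7 bp
  [258,265): 7 bp
  [265,272): 7 bp
  [272,277): 5 bp
  [277,295): 18 bp

[1,1,4,5,5,7,7,7,7,8,8,8,8,8,9,9,10,10,10,11,11,13,13,18,19,21,27,30]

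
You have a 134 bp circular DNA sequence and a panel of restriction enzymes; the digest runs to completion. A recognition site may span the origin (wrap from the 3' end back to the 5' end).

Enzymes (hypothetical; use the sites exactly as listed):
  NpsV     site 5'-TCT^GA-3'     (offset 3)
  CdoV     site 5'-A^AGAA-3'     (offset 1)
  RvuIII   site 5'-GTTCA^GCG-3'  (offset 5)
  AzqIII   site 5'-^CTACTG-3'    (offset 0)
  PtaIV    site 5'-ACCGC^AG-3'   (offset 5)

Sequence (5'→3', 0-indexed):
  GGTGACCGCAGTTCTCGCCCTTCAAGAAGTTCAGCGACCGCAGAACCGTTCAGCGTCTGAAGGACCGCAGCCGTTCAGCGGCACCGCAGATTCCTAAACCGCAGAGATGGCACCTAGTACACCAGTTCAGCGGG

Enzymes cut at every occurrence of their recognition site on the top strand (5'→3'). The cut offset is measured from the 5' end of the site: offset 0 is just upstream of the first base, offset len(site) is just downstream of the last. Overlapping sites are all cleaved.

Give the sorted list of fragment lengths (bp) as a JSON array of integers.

Scan for sites:
  NpsV TCTGA/3: at [55] ⇒ [58]
  CdoV AAGAA/1: at [23] ⇒ [24]
  RvuIII GTTCAGCG/5: at [28, 47, 72, 124] ⇒ [33, 52, 77, 129]
  AzqIII (CTACTG, off=0): no sites
  PtaIV ACCGCAG/5: at [4, 36, 63, 82, 97] ⇒ [9, 41, 68, 87, 102]

All cut coordinates (distinct, sorted): [9, 24, 33, 41, 52, 58, 68, 77, 87, 102, 129]

Fragments:
  9→24: 15 bp
  24→33: 9 bp
  33→41: 8 bp
  41→52: 11 bp
  52→58: 6 bp
  58→68: 10 bp
  68→77: 9 bp
  77→87: 10 bp
  87→102: 15 bp
  102→129: 27 bp
  129→9 (wrap): 134-129+9 = 14 bp

[6,8,9,9,10,10,11,14,15,15,27]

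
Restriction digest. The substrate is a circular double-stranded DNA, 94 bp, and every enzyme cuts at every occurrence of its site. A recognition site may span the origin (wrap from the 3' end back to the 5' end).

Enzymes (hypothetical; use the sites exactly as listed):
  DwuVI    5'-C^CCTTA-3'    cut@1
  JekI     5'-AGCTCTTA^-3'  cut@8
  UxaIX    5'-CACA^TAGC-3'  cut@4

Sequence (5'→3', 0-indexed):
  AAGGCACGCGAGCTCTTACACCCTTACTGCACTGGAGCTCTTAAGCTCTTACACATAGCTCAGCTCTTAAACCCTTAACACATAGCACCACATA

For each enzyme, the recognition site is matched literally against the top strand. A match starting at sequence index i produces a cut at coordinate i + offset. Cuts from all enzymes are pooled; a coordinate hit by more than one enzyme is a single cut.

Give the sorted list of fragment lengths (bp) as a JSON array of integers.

[3,3,4,8,10,14,22,30]

Per-enzyme occurrences:
  DwuVI CCCTTA/1: at [20, 71] ⇒ [21, 72]
  JekI AGCTCTTA/8: at [10, 35, 43, 61] ⇒ [18, 43, 51, 69]
  UxaIX CACATAGC/4: at [51, 78] ⇒ [55, 82]

Pooled cuts: [18, 21, 43, 51, 55, 69, 72, 82]

Fragments:
  18→21: 3 bp
  21→43: 22 bp
  43→51: 8 bp
  51→55: 4 bp
  55→69: 14 bp
  69→72: 3 bp
  72→82: 10 bp
  82→18 (wrap): 94-82+18 = 30 bp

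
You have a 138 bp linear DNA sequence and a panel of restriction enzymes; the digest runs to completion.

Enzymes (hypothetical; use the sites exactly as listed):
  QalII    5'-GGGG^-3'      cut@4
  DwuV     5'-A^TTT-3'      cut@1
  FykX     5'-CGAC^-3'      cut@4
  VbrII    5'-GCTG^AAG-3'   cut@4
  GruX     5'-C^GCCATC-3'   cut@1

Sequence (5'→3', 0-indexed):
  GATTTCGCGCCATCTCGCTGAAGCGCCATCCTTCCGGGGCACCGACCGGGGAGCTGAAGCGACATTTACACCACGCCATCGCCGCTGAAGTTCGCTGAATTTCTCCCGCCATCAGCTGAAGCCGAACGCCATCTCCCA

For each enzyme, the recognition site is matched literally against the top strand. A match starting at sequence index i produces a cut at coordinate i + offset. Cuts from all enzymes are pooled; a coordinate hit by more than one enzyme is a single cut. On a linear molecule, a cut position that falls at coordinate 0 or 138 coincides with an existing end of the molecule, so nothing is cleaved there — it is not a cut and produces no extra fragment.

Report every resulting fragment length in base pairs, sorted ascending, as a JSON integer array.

[1,2,4,5,5,6,7,7,8,9,10,11,11,12,12,13,15]

Per-enzyme occurrences:
  QalII (GGGG, off=4): starts [35, 47] → cuts [39, 51]
  DwuV (ATTT, off=1): starts [1, 63, 98] → cuts [2, 64, 99]
  FykX (CGAC, off=4): starts [42, 59] → cuts [46, 63]
  VbrII (GCTGAAG, off=4): starts [16, 52, 83, 114] → cuts [20, 56, 87, 118]
  GruX (CGCCATC, off=1): starts [7, 23, 73, 106, 126] → cuts [8, 24, 74, 107, 127]

All cut coordinates (distinct, sorted): [2, 8, 20, 24, 39, 46, 51, 56, 63, 64, 74, 87, 99, 107, 118, 127]

Fragment lengths:
  [0,2): 2 bp
  [2,8): 6 bp
  [8,20): 12 bp
  [20,24): 4 bp
  [24,39): 15 bp
  [39,46): 7 bp
  [46,51): 5 bp
  [51,56): 5 bp
  [56,63): 7 bp
  [63,64): 1 bp
  [64,74): 10 bp
  [74,87): 13 bp
  [87,99): 12 bp
  [99,107): 8 bp
  [107,118): 11 bp
  [118,127): 9 bp
  [127,138): 11 bp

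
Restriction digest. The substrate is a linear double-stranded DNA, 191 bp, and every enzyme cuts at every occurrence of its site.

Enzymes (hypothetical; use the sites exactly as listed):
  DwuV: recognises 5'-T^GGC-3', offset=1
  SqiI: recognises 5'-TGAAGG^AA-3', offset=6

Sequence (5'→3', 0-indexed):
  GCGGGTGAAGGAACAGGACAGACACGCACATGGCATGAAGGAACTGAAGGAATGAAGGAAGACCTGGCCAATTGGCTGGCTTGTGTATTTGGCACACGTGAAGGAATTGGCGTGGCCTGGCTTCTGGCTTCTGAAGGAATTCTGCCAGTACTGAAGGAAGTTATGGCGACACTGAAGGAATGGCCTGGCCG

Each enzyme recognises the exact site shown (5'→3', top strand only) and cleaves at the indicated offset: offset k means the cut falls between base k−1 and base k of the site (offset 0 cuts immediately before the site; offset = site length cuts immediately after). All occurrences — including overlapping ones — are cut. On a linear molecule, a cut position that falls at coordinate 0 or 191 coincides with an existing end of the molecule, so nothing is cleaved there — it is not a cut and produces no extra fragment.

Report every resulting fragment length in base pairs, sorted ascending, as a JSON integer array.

Site scan:
  DwuV (TGGC, off=1): starts [30, 64, 72, 76, 89, 107, 112, 117, 124, 163, 180, 185] → cuts [31, 65, 73, 77, 90, 108, 113, 118, 125, 164, 181, 186]
  SqiI (TGAAGGAA, off=6): starts [5, 35, 44, 52, 98, 131, 151, 172] → cuts [11, 41, 50, 58, 104, 137, 157, 178]

Pooled cuts: [11, 31, 41, 50, 58, 65, 73, 77, 90, 104, 108, 113, 118, 125, 137, 157, 164, 178, 181, 186]

Fragment lengths:
  [0,11): 11 bp
  [11,31): 20 bp
  [31,41): 10 bp
  [41,50): 9 bp
  [50,58): 8 bp
  [58,65): 7 bp
  [65,73): 8 bp
  [73,77): 4 bp
  [77,90): 13 bp
  [90,104): 14 bp
  [104,108): 4 bp
  [108,113): 5 bp
  [113,118): 5 bp
  [118,125): 7 bp
  [125,137): 12 bp
  [137,157): 20 bp
  [157,164): 7 bp
  [164,178): 14 bp
  [178,181): 3 bp
  [181,186): 5 bp
  [186,191): 5 bp

[3,4,4,5,5,5,5,7,7,7,8,8,9,10,11,12,13,14,14,20,20]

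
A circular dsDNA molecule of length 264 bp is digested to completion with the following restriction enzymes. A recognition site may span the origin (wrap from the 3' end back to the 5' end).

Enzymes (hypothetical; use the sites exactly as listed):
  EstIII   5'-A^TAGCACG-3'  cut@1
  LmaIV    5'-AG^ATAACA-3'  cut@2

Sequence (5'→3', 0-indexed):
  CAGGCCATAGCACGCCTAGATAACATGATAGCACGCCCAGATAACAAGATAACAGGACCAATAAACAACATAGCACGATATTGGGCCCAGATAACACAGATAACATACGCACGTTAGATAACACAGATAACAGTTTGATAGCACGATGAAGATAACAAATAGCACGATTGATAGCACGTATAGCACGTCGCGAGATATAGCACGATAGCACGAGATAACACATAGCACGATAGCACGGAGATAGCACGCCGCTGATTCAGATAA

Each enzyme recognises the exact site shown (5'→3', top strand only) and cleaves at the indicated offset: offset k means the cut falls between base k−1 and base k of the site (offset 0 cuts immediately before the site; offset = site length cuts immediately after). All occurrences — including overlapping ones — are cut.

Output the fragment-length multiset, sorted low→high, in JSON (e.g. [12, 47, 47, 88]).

[8,8,8,8,8,9,9,9,9,9,11,11,12,12,12,12,13,17,18,19,20,22]

Scan for sites:
  EstIII (ATAGCACG, off=1): starts [6, 27, 69, 137, 158, 170, 179, 196, 204, 221, 229, 240] → cuts [7, 28, 70, 138, 159, 171, 180, 197, 205, 222, 230, 241]
  LmaIV (AGATAACA, off=2): starts [17, 38, 46, 88, 97, 115, 124, 149, 212, 258] → cuts [19, 40, 48, 90, 99, 117, 126, 151, 214, 260]

Pooled cuts: [7, 19, 28, 40, 48, 70, 90, 99, 117, 126, 138, 151, 159, 171, 180, 197, 205, 214, 222, 230, 241, 260]

Fragments:
  7→19: 12 bp
  19→28: 9 bp
  28→40: 12 bp
  40→48: 8 bp
  48→70: 22 bp
  70→90: 20 bp
  90→99: 9 bp
  99→117: 18 bp
  117→126: 9 bp
  126→138: 12 bp
  138→151: 13 bp
  151→159: 8 bp
  159→171: 12 bp
  171→180: 9 bp
  180→197: 17 bp
  197→205: 8 bp
  205→214: 9 bp
  214→222: 8 bp
  222→230: 8 bp
  230→241: 11 bp
  241→260: 19 bp
  260→7 (wrap): 264-260+7 = 11 bp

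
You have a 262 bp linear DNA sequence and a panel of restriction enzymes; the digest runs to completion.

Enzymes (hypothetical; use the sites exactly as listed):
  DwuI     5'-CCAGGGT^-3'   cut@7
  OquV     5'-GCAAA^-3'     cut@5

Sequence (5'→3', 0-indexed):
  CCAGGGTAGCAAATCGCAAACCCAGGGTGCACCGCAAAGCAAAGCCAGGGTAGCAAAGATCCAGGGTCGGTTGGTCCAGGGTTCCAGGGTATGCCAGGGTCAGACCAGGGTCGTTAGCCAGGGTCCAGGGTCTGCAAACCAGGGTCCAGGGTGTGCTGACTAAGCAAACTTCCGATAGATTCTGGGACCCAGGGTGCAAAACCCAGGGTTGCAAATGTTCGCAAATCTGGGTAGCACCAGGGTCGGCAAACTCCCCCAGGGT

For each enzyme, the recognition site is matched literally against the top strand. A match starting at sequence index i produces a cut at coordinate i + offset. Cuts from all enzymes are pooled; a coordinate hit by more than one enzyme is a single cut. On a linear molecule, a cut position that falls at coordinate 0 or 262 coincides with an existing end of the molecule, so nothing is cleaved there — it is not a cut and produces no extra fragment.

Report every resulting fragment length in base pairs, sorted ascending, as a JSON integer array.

[5,5,6,6,6,7,7,7,7,7,7,7,8,8,8,9,10,10,10,10,11,12,13,15,16,18,27]

Scan for sites:
  DwuI CCAGGGT/7: at [0, 21, 44, 60, 75, 83, 93, 104, 117, 124, 138, 145, 188, 202, 236, 255] ⇒ [7, 28, 51, 67, 82, 90, 100, 111, 124, 131, 145, 152, 195, 209, 243] (position 262 is a terminus of the linear molecule — no cut)
  OquV GCAAA/5: at [8, 15, 33, 38, 52, 133, 163, 195, 210, 220, 245] ⇒ [13, 20, 38, 43, 57, 138, 168, 200, 215, 225, 250]

Pooled cuts: [7, 13, 20, 28, 38, 43, 51, 57, 67, 82, 90, 100, 111, 124, 131, 138, 145, 152, 168, 195, 200, 209, 215, 225, 243, 250]

Fragment lengths:
  [0,7): 7 bp
  [7,13): 6 bp
  [13,20): 7 bp
  [20,28): 8 bp
  [28,38): 10 bp
  [38,43): 5 bp
  [43,51): 8 bp
  [51,57): 6 bp
  [57,67): 10 bp
  [67,82): 15 bp
  [82,90): 8 bp
  [90,100): 10 bp
  [100,111): 11 bp
  [111,124): 13 bp
  [124,131): 7 bp
  [131,138): 7 bp
  [138,145): 7 bp
  [145,152): 7 bp
  [152,168): 16 bp
  [168,195): 27 bp
  [195,200): 5 bp
  [200,209): 9 bp
  [209,215): 6 bp
  [215,225): 10 bp
  [225,243): 18 bp
  [243,250): 7 bp
  [250,262): 12 bp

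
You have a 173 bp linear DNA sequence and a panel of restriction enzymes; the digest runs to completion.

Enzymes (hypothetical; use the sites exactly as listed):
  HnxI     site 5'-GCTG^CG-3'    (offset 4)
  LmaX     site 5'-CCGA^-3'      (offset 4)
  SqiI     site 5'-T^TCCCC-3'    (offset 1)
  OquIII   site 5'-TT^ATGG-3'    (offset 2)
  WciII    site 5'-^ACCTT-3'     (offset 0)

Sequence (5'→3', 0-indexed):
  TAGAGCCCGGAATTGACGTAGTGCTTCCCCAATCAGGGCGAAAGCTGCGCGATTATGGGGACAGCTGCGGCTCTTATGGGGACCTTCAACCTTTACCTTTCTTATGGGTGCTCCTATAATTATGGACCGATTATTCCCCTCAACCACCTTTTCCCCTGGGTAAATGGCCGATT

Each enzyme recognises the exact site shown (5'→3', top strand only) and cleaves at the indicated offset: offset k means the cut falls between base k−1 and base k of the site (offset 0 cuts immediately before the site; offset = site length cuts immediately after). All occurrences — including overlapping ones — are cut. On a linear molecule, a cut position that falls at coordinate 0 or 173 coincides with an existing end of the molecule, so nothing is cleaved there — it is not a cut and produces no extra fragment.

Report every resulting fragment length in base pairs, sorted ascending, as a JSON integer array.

[2,4,6,6,6,7,7,8,9,9,11,13,18,20,22,25]

Per-enzyme occurrences:
  HnxI (GCTGCG, off=4): starts [43, 63] → cuts [47, 67]
  LmaX (CCGA, off=4): starts [126, 167] → cuts [130, 171]
  SqiI (TTCCCC, off=1): starts [24, 133, 150] → cuts [25, 134, 151]
  OquIII (TTATGG, off=2): starts [52, 73, 101, 119] → cuts [54, 75, 103, 121]
  WciII (ACCTT, off=0): starts [81, 88, 94, 145] → cuts [81, 88, 94, 145]

Pooled cuts: [25, 47, 54, 67, 75, 81, 88, 94, 103, 121, 130, 134, 145, 151, 171]

Fragments:
  [0,25): 25 bp
  [25,47): 22 bp
  [47,54): 7 bp
  [54,67): 13 bp
  [67,75): 8 bp
  [75,81): 6 bp
  [81,88): 7 bp
  [88,94): 6 bp
  [94,103): 9 bp
  [103,121): 18 bp
  [121,130): 9 bp
  [130,134): 4 bp
  [134,145): 11 bp
  [145,151): 6 bp
  [151,171): 20 bp
  [171,173): 2 bp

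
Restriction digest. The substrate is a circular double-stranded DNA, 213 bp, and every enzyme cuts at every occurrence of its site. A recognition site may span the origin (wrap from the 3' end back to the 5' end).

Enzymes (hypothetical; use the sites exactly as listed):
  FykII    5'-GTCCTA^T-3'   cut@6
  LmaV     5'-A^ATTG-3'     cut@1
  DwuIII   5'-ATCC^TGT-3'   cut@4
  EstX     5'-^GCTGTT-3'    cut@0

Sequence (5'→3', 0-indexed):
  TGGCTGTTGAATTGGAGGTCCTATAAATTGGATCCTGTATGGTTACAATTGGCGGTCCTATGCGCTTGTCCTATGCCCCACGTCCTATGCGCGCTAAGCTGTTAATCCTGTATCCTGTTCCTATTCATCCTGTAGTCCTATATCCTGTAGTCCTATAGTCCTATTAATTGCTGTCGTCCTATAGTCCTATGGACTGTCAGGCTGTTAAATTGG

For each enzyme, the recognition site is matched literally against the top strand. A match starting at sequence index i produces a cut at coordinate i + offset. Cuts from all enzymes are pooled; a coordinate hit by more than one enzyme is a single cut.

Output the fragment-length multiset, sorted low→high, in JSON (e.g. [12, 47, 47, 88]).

Site scan:
  FykII (GTCCTAT, off=6): starts [17, 54, 67, 81, 134, 149, 157, 175, 183] → cuts [23, 60, 73, 87, 140, 155, 163, 181, 189]
  LmaV (AATTG, off=1): starts [9, 25, 46, 165, 207] → cuts [10, 26, 47, 166, 208]
  DwuIII (ATCCTGT, off=4): starts [31, 104, 111, 126, 141] → cuts [35, 108, 115, 130, 145]
  EstX (GCTGTT, off=0): starts [2, 97, 200] → cuts [2, 97, 200]

Pooled cuts: [2, 10, 23, 26, 35, 47, 60, 73, 87, 97, 108, 115, 130, 140, 145, 155, 163, 166, 181, 189, 200, 208]

Fragment lengths:
  2→10: 8 bp
  10→23: 13 bp
  23→26: 3 bp
  26→35: 9 bp
  35→47: 12 bp
  47→60: 13 bp
  60→73: 13 bp
  73→87: 14 bp
  87→97: 10 bp
  97→108: 11 bp
  108→115: 7 bp
  115→130: 15 bp
  130→140: 10 bp
  140→145: 5 bp
  145→155: 10 bp
  155→163: 8 bp
  163→166: 3 bp
  166→181: 15 bp
  181→189: 8 bp
  189→200: 11 bp
  200→208: 8 bp
  208→2 (wrap): 213-208+2 = 7 bp

[3,3,5,7,7,8,8,8,8,9,10,10,10,11,11,12,13,13,13,14,15,15]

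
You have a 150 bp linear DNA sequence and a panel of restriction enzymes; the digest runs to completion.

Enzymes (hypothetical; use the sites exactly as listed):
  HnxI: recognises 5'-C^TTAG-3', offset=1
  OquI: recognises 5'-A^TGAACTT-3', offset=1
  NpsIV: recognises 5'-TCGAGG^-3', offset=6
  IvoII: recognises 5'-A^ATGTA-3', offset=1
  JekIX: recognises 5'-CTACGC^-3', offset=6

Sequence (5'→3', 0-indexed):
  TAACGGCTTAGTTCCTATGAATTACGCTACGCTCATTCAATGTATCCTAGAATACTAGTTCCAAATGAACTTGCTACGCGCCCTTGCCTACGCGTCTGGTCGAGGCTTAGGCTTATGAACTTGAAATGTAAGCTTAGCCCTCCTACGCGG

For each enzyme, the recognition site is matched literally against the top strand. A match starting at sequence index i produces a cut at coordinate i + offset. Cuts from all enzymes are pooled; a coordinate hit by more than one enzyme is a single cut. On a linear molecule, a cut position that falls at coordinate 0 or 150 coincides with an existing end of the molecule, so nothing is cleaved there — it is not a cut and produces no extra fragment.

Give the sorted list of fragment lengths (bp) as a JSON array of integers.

[1,2,7,7,8,9,10,12,14,14,15,25,26]

Per-enzyme occurrences:
  HnxI CTTAG/1: at [6, 105, 132] ⇒ [7, 106, 133]
  OquI ATGAACTT/1: at [64, 114] ⇒ [65, 115]
  NpsIV TCGAGG/6: at [99] ⇒ [105]
  IvoII AATGTA/1: at [38, 124] ⇒ [39, 125]
  JekIX CTACGC/6: at [26, 73, 87, 142] ⇒ [32, 79, 93, 148]

All cut coordinates (distinct, sorted): [7, 32, 39, 65, 79, 93, 105, 106, 115, 125, 133, 148]

Fragments:
  [0,7): 7 bp
  [7,32): 25 bp
  [32,39): 7 bp
  [39,65): 26 bp
  [65,79): 14 bp
  [79,93): 14 bp
  [93,105): 12 bp
  [105,106): 1 bp
  [106,115): 9 bp
  [115,125): 10 bp
  [125,133): 8 bp
  [133,148): 15 bp
  [148,150): 2 bp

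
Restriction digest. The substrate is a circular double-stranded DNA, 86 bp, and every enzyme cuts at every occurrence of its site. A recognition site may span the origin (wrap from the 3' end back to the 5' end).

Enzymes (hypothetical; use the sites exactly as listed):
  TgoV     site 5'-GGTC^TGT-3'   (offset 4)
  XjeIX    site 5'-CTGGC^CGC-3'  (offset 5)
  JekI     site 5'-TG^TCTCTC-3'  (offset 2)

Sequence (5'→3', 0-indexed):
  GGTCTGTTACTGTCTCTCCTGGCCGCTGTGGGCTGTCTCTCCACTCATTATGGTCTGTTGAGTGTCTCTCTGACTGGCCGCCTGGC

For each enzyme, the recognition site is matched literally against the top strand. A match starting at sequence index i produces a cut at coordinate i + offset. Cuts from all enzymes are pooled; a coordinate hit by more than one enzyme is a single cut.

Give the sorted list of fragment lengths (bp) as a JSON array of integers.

[8,9,11,12,12,14,20]

Site scan:
  TgoV GGTCTGT/4: at [0, 51] ⇒ [4, 55]
  XjeIX CTGGCCGC/5: at [18, 73] ⇒ [23, 78]
  JekI TGTCTCTC/2: at [10, 33, 62] ⇒ [12, 35, 64]

Pooled cuts: [4, 12, 23, 35, 55, 64, 78]

Fragment lengths:
  4→12: 8 bp
  12→23: 11 bp
  23→35: 12 bp
  35→55: 20 bp
  55→64: 9 bp
  64→78: 14 bp
  78→4 (wrap): 86-78+4 = 12 bp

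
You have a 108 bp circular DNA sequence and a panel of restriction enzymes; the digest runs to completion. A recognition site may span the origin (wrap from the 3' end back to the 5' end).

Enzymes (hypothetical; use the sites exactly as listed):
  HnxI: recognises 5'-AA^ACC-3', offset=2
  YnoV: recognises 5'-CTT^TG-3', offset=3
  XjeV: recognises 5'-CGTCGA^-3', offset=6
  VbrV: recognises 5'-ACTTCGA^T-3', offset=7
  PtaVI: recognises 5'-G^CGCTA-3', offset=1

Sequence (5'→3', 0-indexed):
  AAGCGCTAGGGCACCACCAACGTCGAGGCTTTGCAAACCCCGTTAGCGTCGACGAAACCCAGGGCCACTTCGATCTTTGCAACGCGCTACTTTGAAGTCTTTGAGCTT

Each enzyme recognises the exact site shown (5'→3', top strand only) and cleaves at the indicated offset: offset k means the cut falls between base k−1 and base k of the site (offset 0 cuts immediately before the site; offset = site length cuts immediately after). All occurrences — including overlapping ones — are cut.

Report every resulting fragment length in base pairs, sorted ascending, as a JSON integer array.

[4,4,5,5,7,8,9,10,16,17,23]

Per-enzyme occurrences:
  HnxI (AAACC, off=2): starts [34, 54] → cuts [36, 56]
  YnoV (CTTTG, off=3): starts [28, 74, 89, 98] → cuts [31, 77, 92, 101]
  XjeV (CGTCGA, off=6): starts [20, 46] → cuts [26, 52]
  VbrV (ACTTCGAT, off=7): starts [66] → cuts [73]
  PtaVI (GCGCTA, off=1): starts [2, 83] → cuts [3, 84]

Pooled cuts: [3, 26, 31, 36, 52, 56, 73, 77, 84, 92, 101]

Fragment lengths:
  3→26: 23 bp
  26→31: 5 bp
  31→36: 5 bp
  36→52: 16 bp
  52→56: 4 bp
  56→73: 17 bp
  73→77: 4 bp
  77→84: 7 bp
  84→92: 8 bp
  92→101: 9 bp
  101→3 (wrap): 108-101+3 = 10 bp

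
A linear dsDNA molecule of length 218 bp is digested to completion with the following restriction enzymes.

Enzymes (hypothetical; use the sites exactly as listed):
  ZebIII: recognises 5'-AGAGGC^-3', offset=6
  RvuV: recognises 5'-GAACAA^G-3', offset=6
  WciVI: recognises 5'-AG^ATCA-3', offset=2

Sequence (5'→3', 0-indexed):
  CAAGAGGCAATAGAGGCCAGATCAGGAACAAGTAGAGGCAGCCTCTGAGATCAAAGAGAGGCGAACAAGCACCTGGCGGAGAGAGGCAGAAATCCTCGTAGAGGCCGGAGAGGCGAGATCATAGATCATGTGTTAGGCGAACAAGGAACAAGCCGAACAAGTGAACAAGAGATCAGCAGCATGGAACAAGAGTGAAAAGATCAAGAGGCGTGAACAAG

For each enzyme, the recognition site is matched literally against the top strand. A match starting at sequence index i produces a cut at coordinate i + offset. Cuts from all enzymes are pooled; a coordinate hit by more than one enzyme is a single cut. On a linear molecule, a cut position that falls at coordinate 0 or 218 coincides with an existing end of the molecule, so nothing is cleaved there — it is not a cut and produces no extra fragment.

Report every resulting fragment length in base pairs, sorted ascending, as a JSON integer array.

Scan for sites:
  ZebIII AGAGGC/6: at [2, 11, 33, 56, 81, 99, 108, 203] ⇒ [8, 17, 39, 62, 87, 105, 114, 209]
  RvuV GAACAAG/6: at [25, 62, 138, 145, 154, 162, 183, 211] ⇒ [31, 68, 144, 151, 160, 168, 189, 217]
  WciVI AGATCA/2: at [18, 47, 115, 122, 169, 197] ⇒ [20, 49, 117, 124, 171, 199]

All cut coordinates (distinct, sorted): [8, 17, 20, 31, 39, 49, 62, 68, 87, 105, 114, 117, 124, 144, 151, 160, 168, 171, 189, 199, 209, 217]

Fragment lengths:
  [0,8): 8 bp
  [8,17): 9 bp
  [17,20): 3 bp
  [20,31): 11 bp
  [31,39): 8 bp
  [39,49): 10 bp
  [49,62): 13 bp
  [62,68): 6 bp
  [68,87): 19 bp
  [87,105): 18 bp
  [105,114): 9 bp
  [114,117): 3 bp
  [117,124): 7 bp
  [124,144): 20 bp
  [144,151): 7 bp
  [151,160): 9 bp
  [160,168): 8 bp
  [168,171): 3 bp
  [171,189): 18 bp
  [189,199): 10 bp
  [199,209): 10 bp
  [209,217): 8 bp
  [217,218): 1 bp

[1,3,3,3,6,7,7,8,8,8,8,9,9,9,10,10,10,11,13,18,18,19,20]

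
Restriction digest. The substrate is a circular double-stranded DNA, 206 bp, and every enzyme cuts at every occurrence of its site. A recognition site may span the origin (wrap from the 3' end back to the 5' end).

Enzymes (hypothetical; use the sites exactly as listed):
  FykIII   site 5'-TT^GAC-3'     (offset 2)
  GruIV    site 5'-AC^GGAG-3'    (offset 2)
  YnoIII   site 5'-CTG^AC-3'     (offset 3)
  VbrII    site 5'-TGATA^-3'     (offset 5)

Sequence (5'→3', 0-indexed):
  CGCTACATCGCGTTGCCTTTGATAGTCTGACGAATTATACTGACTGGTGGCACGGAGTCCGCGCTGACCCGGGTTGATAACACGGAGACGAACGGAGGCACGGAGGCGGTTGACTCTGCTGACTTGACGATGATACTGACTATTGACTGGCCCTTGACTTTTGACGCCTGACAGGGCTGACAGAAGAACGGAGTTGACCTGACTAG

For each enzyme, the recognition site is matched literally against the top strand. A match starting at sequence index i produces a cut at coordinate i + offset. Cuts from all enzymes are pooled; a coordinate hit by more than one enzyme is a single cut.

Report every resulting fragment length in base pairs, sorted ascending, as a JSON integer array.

Per-enzyme occurrences:
  FykIII TTGAC/2: at [109, 123, 142, 153, 160, 193] ⇒ [111, 125, 144, 155, 162, 195]
  GruIV ACGGAG/2: at [51, 81, 91, 99, 187] ⇒ [53, 83, 93, 101, 189]
  YnoIII CTGAC/3: at [26, 39, 63, 118, 135, 167, 176, 198] ⇒ [29, 42, 66, 121, 138, 170, 179, 201]
  VbrII TGATA/5: at [19, 74, 130] ⇒ [24, 79, 135]

Pooled cuts: [24, 29, 42, 53, 66, 79, 83, 93, 101, 111, 121, 125, 135, 138, 144, 155, 162, 170, 179, 189, 195, 201]

Fragment lengths:
  24→29: 5 bp
  29→42: 13 bp
  42→53: 11 bp
  53→66: 13 bp
  66→79: 13 bp
  79→83: 4 bp
  83→93: 10 bp
  93→101: 8 bp
  101→111: 10 bp
  111→121: 10 bp
  121→125: 4 bp
  125→135: 10 bp
  135→138: 3 bp
  138→144: 6 bp
  144→155: 11 bp
  155→162: 7 bp
  162→170: 8 bp
  170→179: 9 bp
  179→189: 10 bp
  189→195: 6 bp
  195→201: 6 bp
  201→24 (wrap): 206-201+24 = 29 bp

[3,4,4,5,6,6,6,7,8,8,9,10,10,10,10,10,11,11,13,13,13,29]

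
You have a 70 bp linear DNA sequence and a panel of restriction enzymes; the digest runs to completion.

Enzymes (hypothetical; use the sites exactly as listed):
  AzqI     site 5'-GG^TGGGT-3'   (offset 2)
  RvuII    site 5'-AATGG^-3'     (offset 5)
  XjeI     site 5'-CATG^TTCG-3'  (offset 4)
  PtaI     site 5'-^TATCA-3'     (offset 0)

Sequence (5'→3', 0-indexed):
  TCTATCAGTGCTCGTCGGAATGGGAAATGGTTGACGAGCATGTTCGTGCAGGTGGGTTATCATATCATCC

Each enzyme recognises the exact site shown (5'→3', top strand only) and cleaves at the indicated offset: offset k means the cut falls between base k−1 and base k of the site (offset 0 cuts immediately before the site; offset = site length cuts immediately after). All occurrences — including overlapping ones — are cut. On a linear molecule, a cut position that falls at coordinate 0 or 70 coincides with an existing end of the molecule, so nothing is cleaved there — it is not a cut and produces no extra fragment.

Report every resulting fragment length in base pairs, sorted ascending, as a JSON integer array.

Per-enzyme occurrences:
  AzqI GGTGGGT/2: at [50] ⇒ [52]
  RvuII AATGG/5: at [18, 25] ⇒ [23, 30]
  XjeI CATGTTCG/4: at [38] ⇒ [42]
  PtaI TATCA/0: at [2, 57, 62] ⇒ [2, 57, 62]

All cut coordinates (distinct, sorted): [2, 23, 30, 42, 52, 57, 62]

Fragment lengths:
  [0,2): 2 bp
  [2,23): 21 bp
  [23,30): 7 bp
  [30,42): 12 bp
  [42,52): 10 bp
  [52,57): 5 bp
  [57,62): 5 bp
  [62,70): 8 bp

[2,5,5,7,8,10,12,21]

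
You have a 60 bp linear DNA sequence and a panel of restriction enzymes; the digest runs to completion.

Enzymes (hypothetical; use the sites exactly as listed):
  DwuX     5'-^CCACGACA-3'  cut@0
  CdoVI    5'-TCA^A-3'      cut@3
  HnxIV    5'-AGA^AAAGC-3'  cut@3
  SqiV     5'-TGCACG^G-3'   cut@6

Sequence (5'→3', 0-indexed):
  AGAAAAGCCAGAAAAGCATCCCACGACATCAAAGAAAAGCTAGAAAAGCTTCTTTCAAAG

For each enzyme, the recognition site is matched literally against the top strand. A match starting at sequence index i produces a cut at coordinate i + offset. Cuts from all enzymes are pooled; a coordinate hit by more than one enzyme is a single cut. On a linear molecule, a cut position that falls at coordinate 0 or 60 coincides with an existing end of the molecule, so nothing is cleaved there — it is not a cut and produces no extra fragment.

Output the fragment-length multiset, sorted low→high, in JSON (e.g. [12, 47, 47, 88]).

Site scan:
  DwuX CCACGACA/0: at [20] ⇒ [20]
  CdoVI TCAA/3: at [28, 54] ⇒ [31, 57]
  HnxIV AGAAAAGC/3: at [0, 9, 32, 41] ⇒ [3, 12, 35, 44]
  SqiV (TGCACGG, off=6): no sites

Pooled cuts: [3, 12, 20, 31, 35, 44, 57]

Fragments:
  [0,3): 3 bp
  [3,12): 9 bp
  [12,20): 8 bp
  [20,31): 11 bp
  [31,35): 4 bp
  [35,44): 9 bp
  [44,57): 13 bp
  [57,60): 3 bp

[3,3,4,8,9,9,11,13]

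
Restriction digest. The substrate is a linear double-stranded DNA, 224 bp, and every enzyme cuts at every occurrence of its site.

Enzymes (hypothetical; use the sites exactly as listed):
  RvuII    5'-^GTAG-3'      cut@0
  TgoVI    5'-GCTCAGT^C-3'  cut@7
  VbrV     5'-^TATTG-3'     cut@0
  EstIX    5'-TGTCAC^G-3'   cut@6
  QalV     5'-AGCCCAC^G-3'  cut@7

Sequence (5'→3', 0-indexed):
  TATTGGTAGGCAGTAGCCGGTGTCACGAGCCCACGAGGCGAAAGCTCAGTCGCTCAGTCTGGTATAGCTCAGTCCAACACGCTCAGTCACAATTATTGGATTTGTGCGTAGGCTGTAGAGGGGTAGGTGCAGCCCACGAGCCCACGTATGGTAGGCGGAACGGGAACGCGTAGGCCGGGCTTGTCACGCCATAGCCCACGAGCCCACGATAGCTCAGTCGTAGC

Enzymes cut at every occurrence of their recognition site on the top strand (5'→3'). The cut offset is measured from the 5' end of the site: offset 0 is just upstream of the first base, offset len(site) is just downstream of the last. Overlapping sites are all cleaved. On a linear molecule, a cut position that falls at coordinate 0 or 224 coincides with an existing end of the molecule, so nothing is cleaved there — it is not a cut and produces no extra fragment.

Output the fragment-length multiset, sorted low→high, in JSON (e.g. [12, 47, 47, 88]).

Per-enzyme occurrences:
  RvuII (GTAG, off=0): starts [5, 12, 107, 114, 122, 150, 169, 219] → cuts [5, 12, 107, 114, 122, 150, 169, 219]
  TgoVI (GCTCAGTC, off=7): starts [43, 51, 66, 80, 211] → cuts [50, 58, 73, 87, 218]
  VbrV (TATTG, off=0): starts [0, 93] → cuts [93] (position 0 is a terminus of the linear molecule — no cut)
  EstIX (TGTCACG, off=6): starts [20, 181] → cuts [26, 187]
  QalV (AGCCCACG, off=7): starts [27, 130, 138, 192, 200] → cuts [34, 137, 145, 199, 207]

All cut coordinates (distinct, sorted): [5, 12, 26, 34, 50, 58, 73, 87, 93, 107, 114, 122, 137, 145, 150, 169, 187, 199, 207, 218, 219]

Fragments:
  [0,5): 5 bp
  [5,12): 7 bp
  [12,26): 14 bp
  [26,34): 8 bp
  [34,50): 16 bp
  [50,58): 8 bp
  [58,73): 15 bp
  [73,87): 14 bp
  [87,93): 6 bp
  [93,107): 14 bp
  [107,114): 7 bp
  [114,122): 8 bp
  [122,137): 15 bp
  [137,145): 8 bp
  [145,150): 5 bp
  [150,169): 19 bp
  [169,187): 18 bp
  [187,199): 12 bp
  [199,207): 8 bp
  [207,218): 11 bp
  [218,219): 1 bp
  [219,224): 5 bp

[1,5,5,5,6,7,7,8,8,8,8,8,11,12,14,14,14,15,15,16,18,19]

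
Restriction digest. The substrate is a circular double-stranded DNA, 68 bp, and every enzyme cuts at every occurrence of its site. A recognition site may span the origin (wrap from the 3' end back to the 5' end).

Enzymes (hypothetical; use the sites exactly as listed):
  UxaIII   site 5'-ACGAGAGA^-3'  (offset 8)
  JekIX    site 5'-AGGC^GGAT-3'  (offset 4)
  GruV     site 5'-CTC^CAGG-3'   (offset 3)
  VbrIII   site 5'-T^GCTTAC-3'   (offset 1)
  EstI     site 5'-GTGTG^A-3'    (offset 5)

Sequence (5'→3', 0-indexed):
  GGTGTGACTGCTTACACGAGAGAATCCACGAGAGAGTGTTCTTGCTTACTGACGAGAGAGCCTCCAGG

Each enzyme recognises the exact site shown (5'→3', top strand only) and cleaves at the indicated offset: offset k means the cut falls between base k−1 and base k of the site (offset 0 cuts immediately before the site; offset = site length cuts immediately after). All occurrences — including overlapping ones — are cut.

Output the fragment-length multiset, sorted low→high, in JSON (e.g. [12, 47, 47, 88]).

Per-enzyme occurrences:
  UxaIII ACGAGAGA/8: at [15, 27, 51] ⇒ [23, 35, 59]
  JekIX (AGGCGGAT, off=4): no sites
  GruV CTCCAGG/3: at [61] ⇒ [64]
  VbrIII TGCTTAC/1: at [8, 42] ⇒ [9, 43]
  EstI GTGTGA/5: at [1] ⇒ [6]

All cut coordinates (distinct, sorted): [6, 9, 23, 35, 43, 59, 64]

Fragment lengths:
  6→9: 3 bp
  9→23: 14 bp
  23→35: 12 bp
  35→43: 8 bp
  43→59: 16 bp
  59→64: 5 bp
  64→6 (wrap): 68-64+6 = 10 bp

[3,5,8,10,12,14,16]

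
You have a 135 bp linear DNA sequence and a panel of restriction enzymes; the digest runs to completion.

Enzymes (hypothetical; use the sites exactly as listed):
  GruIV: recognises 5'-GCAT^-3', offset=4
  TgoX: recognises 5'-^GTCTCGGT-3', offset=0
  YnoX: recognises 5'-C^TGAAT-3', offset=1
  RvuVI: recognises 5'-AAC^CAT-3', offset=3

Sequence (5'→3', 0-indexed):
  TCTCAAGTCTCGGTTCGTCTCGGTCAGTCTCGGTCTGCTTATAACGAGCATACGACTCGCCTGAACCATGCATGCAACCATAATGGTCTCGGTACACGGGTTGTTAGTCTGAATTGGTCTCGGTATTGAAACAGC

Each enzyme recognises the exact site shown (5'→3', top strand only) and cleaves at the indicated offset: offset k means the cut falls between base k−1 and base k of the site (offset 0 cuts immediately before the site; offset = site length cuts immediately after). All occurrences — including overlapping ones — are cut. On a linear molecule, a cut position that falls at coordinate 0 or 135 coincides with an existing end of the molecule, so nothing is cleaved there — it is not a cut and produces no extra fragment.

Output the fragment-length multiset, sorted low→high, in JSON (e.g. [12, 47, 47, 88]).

[5,6,7,7,7,10,10,15,19,24,25]

Per-enzyme occurrences:
  GruIV GCAT/4: at [47, 69] ⇒ [51, 73]
  TgoX GTCTCGGT/0: at [6, 16, 26, 85, 116] ⇒ [6, 16, 26, 85, 116]
  YnoX CTGAAT/1: at [108] ⇒ [109]
  RvuVI AACCAT/3: at [63, 75] ⇒ [66, 78]

Pooled cuts: [6, 16, 26, 51, 66, 73, 78, 85, 109, 116]

Fragment lengths:
  [0,6): 6 bp
  [6,16): 10 bp
  [16,26): 10 bp
  [26,51): 25 bp
  [51,66): 15 bp
  [66,73): 7 bp
  [73,78): 5 bp
  [78,85): 7 bp
  [85,109): 24 bp
  [109,116): 7 bp
  [116,135): 19 bp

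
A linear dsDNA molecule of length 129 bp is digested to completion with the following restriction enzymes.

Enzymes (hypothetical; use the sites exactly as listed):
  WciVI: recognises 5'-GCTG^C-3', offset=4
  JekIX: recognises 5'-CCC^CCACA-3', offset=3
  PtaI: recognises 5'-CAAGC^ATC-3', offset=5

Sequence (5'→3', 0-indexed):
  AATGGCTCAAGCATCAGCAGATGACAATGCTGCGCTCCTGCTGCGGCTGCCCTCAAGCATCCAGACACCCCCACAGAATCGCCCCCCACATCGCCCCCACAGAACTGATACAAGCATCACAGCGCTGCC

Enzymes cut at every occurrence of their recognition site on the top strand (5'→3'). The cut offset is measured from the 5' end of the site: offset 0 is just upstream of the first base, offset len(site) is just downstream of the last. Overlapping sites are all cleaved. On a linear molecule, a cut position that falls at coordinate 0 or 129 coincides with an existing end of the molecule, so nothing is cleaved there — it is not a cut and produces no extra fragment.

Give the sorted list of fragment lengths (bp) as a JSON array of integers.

[2,6,9,11,11,12,12,12,15,19,20]

Scan for sites:
  WciVI GCTGC/4: at [28, 39, 45, 123] ⇒ [32, 43, 49, 127]
  JekIX CCCCCACA/3: at [67, 82, 93] ⇒ [70, 85, 96]
  PtaI CAAGCATC/5: at [7, 53, 110] ⇒ [12, 58, 115]

All cut coordinates (distinct, sorted): [12, 32, 43, 49, 58, 70, 85, 96, 115, 127]

Fragments:
  [0,12): 12 bp
  [12,32): 20 bp
  [32,43): 11 bp
  [43,49): 6 bp
  [49,58): 9 bp
  [58,70): 12 bp
  [70,85): 15 bp
  [85,96): 11 bp
  [96,115): 19 bp
  [115,127): 12 bp
  [127,129): 2 bp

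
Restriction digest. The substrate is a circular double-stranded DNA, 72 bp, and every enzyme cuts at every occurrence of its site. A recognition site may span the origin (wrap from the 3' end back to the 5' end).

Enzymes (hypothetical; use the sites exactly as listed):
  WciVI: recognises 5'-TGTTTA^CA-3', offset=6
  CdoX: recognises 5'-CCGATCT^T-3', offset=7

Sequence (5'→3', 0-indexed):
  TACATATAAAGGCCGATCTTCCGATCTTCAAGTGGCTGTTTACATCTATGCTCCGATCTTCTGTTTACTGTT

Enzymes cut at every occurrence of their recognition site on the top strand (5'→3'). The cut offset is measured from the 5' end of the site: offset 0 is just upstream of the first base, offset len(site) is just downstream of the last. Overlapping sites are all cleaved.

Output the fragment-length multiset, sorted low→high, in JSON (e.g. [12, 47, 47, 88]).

Per-enzyme occurrences:
  WciVI (TGTTTACA, off=6): starts [36, 68] → cuts [2, 42]
  CdoX (CCGATCTT, off=7): starts [12, 20, 52] → cuts [19, 27, 59]

All cut coordinates (distinct, sorted): [2, 19, 27, 42, 59]

Fragment lengths:
  2→19: 17 bp
  19→27: 8 bp
  27→42: 15 bp
  42→59: 17 bp
  59→2 (wrap): 72-59+2 = 15 bp

[8,15,15,17,17]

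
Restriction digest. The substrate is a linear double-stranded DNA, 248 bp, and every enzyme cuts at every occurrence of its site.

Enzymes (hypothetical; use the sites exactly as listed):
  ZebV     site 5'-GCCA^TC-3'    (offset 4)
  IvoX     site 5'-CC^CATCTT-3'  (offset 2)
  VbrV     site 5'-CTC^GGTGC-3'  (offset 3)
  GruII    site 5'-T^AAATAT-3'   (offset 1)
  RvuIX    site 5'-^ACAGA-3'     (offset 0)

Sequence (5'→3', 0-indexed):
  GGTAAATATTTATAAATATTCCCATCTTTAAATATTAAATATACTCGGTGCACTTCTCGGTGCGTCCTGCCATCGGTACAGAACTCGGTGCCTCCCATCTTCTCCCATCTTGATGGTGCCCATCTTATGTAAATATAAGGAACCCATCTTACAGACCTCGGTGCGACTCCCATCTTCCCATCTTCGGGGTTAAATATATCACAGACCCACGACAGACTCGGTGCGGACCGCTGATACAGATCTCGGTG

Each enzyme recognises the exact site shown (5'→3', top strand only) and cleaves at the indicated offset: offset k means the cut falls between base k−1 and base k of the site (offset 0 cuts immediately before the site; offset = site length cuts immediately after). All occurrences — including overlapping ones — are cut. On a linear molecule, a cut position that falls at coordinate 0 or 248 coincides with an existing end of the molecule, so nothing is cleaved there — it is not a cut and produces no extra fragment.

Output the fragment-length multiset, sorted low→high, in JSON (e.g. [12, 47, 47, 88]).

[3,5,6,7,7,8,8,9,9,9,9,9,10,10,10,10,11,11,12,13,13,14,14,15,16]

Per-enzyme occurrences:
  ZebV GCCATC/4: at [68] ⇒ [72]
  IvoX CCCATCTT/2: at [20, 93, 103, 118, 142, 168, 176] ⇒ [22, 95, 105, 120, 144, 170, 178]
  VbrV CTCGGTGC/3: at [43, 55, 83, 156, 216] ⇒ [46, 58, 86, 159, 219]
  GruII TAAATAT/1: at [2, 12, 28, 35, 129, 190] ⇒ [3, 13, 29, 36, 130, 191]
  RvuIX ACAGA/0: at [77, 150, 200, 211, 235] ⇒ [77, 150, 200, 211, 235]

Pooled cuts: [3, 13, 22, 29, 36, 46, 58, 72, 77, 86, 95, 105, 120, 130, 144, 150, 159, 170, 178, 191, 200, 211, 219, 235]

Fragment lengths:
  [0,3): 3 bp
  [3,13): 10 bp
  [13,22): 9 bp
  [22,29): 7 bp
  [29,36): 7 bp
  [36,46): 10 bp
  [46,58): 12 bp
  [58,72): 14 bp
  [72,77): 5 bp
  [77,86): 9 bp
  [86,95): 9 bp
  [95,105): 10 bp
  [105,120): 15 bp
  [120,130): 10 bp
  [130,144): 14 bp
  [144,150): 6 bp
  [150,159): 9 bp
  [159,170): 11 bp
  [170,178): 8 bp
  [178,191): 13 bp
  [191,200): 9 bp
  [200,211): 11 bp
  [211,219): 8 bp
  [219,235): 16 bp
  [235,248): 13 bp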